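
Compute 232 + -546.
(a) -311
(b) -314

232 + -546 = -314
b) -314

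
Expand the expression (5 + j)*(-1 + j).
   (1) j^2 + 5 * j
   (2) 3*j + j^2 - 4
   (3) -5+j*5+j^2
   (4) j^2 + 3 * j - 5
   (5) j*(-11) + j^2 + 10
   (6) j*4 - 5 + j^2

Expanding (5 + j)*(-1 + j):
= j*4 - 5 + j^2
6) j*4 - 5 + j^2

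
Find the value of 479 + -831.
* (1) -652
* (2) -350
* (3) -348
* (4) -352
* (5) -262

479 + -831 = -352
4) -352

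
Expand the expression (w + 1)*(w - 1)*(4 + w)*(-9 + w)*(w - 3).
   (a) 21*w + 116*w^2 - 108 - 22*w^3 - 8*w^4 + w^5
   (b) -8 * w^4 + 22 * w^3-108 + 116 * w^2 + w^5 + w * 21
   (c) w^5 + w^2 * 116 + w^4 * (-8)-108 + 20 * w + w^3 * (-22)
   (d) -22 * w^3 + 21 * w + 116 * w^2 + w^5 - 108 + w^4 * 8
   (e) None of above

Expanding (w + 1)*(w - 1)*(4 + w)*(-9 + w)*(w - 3):
= 21*w + 116*w^2 - 108 - 22*w^3 - 8*w^4 + w^5
a) 21*w + 116*w^2 - 108 - 22*w^3 - 8*w^4 + w^5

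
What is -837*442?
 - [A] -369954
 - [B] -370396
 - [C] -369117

-837 * 442 = -369954
A) -369954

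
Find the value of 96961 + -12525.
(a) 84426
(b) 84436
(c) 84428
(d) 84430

96961 + -12525 = 84436
b) 84436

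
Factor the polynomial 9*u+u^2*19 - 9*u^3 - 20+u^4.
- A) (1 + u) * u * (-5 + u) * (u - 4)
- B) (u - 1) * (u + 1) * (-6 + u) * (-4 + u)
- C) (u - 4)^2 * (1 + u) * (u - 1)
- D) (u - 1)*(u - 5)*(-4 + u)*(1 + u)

We need to factor 9*u+u^2*19 - 9*u^3 - 20+u^4.
The factored form is (u - 1)*(u - 5)*(-4 + u)*(1 + u).
D) (u - 1)*(u - 5)*(-4 + u)*(1 + u)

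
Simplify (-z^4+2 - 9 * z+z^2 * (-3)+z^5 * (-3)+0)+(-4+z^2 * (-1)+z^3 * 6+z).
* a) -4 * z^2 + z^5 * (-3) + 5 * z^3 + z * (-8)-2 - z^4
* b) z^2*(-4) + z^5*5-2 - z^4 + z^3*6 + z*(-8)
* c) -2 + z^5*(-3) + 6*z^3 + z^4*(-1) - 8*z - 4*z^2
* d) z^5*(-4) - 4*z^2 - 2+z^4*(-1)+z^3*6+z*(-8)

Adding the polynomials and combining like terms:
(-z^4 + 2 - 9*z + z^2*(-3) + z^5*(-3) + 0) + (-4 + z^2*(-1) + z^3*6 + z)
= -2 + z^5*(-3) + 6*z^3 + z^4*(-1) - 8*z - 4*z^2
c) -2 + z^5*(-3) + 6*z^3 + z^4*(-1) - 8*z - 4*z^2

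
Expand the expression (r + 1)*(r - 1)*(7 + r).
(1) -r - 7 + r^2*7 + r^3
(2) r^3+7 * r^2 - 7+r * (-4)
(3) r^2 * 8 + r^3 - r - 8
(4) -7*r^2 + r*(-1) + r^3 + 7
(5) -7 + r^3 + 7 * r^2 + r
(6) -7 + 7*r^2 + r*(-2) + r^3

Expanding (r + 1)*(r - 1)*(7 + r):
= -r - 7 + r^2*7 + r^3
1) -r - 7 + r^2*7 + r^3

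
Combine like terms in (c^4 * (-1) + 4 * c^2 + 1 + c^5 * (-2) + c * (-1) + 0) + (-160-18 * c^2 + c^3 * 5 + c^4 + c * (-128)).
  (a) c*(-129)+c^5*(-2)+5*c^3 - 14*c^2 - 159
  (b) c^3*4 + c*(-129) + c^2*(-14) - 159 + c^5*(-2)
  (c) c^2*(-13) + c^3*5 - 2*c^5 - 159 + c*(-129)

Adding the polynomials and combining like terms:
(c^4*(-1) + 4*c^2 + 1 + c^5*(-2) + c*(-1) + 0) + (-160 - 18*c^2 + c^3*5 + c^4 + c*(-128))
= c*(-129)+c^5*(-2)+5*c^3 - 14*c^2 - 159
a) c*(-129)+c^5*(-2)+5*c^3 - 14*c^2 - 159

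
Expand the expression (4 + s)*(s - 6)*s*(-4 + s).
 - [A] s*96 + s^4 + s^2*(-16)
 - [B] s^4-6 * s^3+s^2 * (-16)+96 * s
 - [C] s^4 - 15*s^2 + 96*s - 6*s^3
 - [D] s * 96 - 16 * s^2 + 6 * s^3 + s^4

Expanding (4 + s)*(s - 6)*s*(-4 + s):
= s^4-6 * s^3+s^2 * (-16)+96 * s
B) s^4-6 * s^3+s^2 * (-16)+96 * s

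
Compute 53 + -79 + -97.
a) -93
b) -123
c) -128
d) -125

First: 53 + -79 = -26
Then: -26 + -97 = -123
b) -123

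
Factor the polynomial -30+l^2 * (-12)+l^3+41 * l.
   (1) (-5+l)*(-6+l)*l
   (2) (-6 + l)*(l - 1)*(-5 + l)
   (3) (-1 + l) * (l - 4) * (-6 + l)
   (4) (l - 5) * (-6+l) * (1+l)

We need to factor -30+l^2 * (-12)+l^3+41 * l.
The factored form is (-6 + l)*(l - 1)*(-5 + l).
2) (-6 + l)*(l - 1)*(-5 + l)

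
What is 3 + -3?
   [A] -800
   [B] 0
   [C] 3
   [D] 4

3 + -3 = 0
B) 0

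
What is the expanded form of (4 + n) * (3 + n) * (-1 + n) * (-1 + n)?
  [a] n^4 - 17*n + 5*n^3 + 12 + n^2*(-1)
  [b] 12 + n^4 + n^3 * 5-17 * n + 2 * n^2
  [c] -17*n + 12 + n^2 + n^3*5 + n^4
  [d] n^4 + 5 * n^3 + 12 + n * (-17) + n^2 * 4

Expanding (4 + n) * (3 + n) * (-1 + n) * (-1 + n):
= n^4 - 17*n + 5*n^3 + 12 + n^2*(-1)
a) n^4 - 17*n + 5*n^3 + 12 + n^2*(-1)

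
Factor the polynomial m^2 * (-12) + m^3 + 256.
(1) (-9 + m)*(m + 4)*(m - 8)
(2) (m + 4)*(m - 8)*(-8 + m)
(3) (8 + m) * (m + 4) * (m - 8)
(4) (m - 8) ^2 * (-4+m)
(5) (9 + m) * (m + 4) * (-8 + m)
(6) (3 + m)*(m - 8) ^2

We need to factor m^2 * (-12) + m^3 + 256.
The factored form is (m + 4)*(m - 8)*(-8 + m).
2) (m + 4)*(m - 8)*(-8 + m)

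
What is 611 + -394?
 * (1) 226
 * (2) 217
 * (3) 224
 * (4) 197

611 + -394 = 217
2) 217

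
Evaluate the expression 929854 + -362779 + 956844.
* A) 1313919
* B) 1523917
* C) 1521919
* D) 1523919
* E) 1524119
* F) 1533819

First: 929854 + -362779 = 567075
Then: 567075 + 956844 = 1523919
D) 1523919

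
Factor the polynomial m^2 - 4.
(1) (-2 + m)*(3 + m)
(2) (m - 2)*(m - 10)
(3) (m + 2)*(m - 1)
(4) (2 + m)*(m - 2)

We need to factor m^2 - 4.
The factored form is (2 + m)*(m - 2).
4) (2 + m)*(m - 2)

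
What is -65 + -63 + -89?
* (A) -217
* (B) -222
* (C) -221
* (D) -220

First: -65 + -63 = -128
Then: -128 + -89 = -217
A) -217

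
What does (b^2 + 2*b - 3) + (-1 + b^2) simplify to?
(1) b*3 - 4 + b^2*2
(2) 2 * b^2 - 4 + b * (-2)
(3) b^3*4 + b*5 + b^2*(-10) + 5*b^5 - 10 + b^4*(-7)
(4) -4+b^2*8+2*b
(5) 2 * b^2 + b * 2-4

Adding the polynomials and combining like terms:
(b^2 + 2*b - 3) + (-1 + b^2)
= 2 * b^2 + b * 2-4
5) 2 * b^2 + b * 2-4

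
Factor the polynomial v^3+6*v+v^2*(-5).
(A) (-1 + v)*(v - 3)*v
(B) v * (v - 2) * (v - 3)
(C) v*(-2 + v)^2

We need to factor v^3+6*v+v^2*(-5).
The factored form is v * (v - 2) * (v - 3).
B) v * (v - 2) * (v - 3)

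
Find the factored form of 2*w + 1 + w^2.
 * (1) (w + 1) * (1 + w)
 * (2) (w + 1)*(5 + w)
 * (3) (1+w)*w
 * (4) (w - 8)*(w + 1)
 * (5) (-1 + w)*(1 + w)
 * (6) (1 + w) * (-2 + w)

We need to factor 2*w + 1 + w^2.
The factored form is (w + 1) * (1 + w).
1) (w + 1) * (1 + w)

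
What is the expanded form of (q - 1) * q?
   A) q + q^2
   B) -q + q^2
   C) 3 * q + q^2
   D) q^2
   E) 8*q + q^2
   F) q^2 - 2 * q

Expanding (q - 1) * q:
= -q + q^2
B) -q + q^2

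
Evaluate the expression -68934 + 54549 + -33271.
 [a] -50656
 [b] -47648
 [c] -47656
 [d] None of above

First: -68934 + 54549 = -14385
Then: -14385 + -33271 = -47656
c) -47656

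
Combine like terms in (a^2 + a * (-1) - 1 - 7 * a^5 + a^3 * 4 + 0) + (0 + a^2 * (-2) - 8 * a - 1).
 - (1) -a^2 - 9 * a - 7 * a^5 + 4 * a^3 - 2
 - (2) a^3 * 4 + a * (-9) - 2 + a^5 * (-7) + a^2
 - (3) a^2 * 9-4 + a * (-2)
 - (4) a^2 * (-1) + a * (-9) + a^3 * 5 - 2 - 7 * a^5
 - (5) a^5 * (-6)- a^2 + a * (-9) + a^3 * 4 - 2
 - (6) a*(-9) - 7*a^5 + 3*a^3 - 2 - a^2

Adding the polynomials and combining like terms:
(a^2 + a*(-1) - 1 - 7*a^5 + a^3*4 + 0) + (0 + a^2*(-2) - 8*a - 1)
= -a^2 - 9 * a - 7 * a^5 + 4 * a^3 - 2
1) -a^2 - 9 * a - 7 * a^5 + 4 * a^3 - 2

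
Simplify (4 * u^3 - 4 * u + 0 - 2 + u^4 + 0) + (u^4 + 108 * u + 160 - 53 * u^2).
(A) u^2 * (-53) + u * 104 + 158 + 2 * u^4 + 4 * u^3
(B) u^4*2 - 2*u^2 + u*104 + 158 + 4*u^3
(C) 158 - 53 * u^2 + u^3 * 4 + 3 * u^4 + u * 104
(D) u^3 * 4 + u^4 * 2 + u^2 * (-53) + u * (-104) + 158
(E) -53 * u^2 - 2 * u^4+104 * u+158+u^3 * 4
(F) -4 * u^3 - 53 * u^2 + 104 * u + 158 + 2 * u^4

Adding the polynomials and combining like terms:
(4*u^3 - 4*u + 0 - 2 + u^4 + 0) + (u^4 + 108*u + 160 - 53*u^2)
= u^2 * (-53) + u * 104 + 158 + 2 * u^4 + 4 * u^3
A) u^2 * (-53) + u * 104 + 158 + 2 * u^4 + 4 * u^3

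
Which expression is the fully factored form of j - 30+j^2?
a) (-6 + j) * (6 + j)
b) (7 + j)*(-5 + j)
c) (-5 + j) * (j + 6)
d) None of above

We need to factor j - 30+j^2.
The factored form is (-5 + j) * (j + 6).
c) (-5 + j) * (j + 6)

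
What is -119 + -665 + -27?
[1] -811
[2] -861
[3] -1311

First: -119 + -665 = -784
Then: -784 + -27 = -811
1) -811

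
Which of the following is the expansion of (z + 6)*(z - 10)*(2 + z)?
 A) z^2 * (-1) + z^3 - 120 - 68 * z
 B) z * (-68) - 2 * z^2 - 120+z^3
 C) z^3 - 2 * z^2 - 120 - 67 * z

Expanding (z + 6)*(z - 10)*(2 + z):
= z * (-68) - 2 * z^2 - 120+z^3
B) z * (-68) - 2 * z^2 - 120+z^3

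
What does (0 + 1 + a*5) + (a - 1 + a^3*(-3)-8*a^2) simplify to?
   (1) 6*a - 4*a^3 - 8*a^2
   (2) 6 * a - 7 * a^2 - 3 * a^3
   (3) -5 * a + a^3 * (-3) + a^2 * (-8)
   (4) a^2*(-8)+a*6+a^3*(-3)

Adding the polynomials and combining like terms:
(0 + 1 + a*5) + (a - 1 + a^3*(-3) - 8*a^2)
= a^2*(-8)+a*6+a^3*(-3)
4) a^2*(-8)+a*6+a^3*(-3)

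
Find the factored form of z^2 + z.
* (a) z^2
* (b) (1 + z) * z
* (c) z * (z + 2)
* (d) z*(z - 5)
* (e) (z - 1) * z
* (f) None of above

We need to factor z^2 + z.
The factored form is (1 + z) * z.
b) (1 + z) * z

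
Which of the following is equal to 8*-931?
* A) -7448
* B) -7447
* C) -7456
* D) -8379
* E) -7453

8 * -931 = -7448
A) -7448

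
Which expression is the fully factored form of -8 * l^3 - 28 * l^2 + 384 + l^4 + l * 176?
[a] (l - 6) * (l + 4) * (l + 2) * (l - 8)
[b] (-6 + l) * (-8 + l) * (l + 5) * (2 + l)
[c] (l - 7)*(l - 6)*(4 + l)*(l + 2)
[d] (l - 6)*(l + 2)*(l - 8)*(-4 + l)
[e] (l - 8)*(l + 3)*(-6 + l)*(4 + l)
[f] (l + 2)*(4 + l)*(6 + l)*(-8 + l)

We need to factor -8 * l^3 - 28 * l^2 + 384 + l^4 + l * 176.
The factored form is (l - 6) * (l + 4) * (l + 2) * (l - 8).
a) (l - 6) * (l + 4) * (l + 2) * (l - 8)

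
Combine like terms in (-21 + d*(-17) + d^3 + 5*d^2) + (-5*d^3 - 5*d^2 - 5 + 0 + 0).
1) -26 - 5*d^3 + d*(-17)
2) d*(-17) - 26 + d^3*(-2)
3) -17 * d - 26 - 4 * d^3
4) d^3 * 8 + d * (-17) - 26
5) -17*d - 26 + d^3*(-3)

Adding the polynomials and combining like terms:
(-21 + d*(-17) + d^3 + 5*d^2) + (-5*d^3 - 5*d^2 - 5 + 0 + 0)
= -17 * d - 26 - 4 * d^3
3) -17 * d - 26 - 4 * d^3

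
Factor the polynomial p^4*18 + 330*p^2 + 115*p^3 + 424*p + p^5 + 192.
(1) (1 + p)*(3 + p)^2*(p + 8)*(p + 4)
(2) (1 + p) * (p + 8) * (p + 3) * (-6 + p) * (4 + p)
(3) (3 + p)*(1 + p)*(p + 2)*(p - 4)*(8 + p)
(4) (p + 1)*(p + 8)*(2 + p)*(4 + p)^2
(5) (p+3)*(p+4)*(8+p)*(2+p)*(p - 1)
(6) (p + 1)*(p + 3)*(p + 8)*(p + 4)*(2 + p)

We need to factor p^4*18 + 330*p^2 + 115*p^3 + 424*p + p^5 + 192.
The factored form is (p + 1)*(p + 3)*(p + 8)*(p + 4)*(2 + p).
6) (p + 1)*(p + 3)*(p + 8)*(p + 4)*(2 + p)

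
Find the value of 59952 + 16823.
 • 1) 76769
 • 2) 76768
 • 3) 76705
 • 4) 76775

59952 + 16823 = 76775
4) 76775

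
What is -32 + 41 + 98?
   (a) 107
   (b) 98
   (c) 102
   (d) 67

First: -32 + 41 = 9
Then: 9 + 98 = 107
a) 107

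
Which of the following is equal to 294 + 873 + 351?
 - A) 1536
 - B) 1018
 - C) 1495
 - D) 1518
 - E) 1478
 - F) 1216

First: 294 + 873 = 1167
Then: 1167 + 351 = 1518
D) 1518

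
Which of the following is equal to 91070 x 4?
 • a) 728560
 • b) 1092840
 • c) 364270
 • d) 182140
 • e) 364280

91070 * 4 = 364280
e) 364280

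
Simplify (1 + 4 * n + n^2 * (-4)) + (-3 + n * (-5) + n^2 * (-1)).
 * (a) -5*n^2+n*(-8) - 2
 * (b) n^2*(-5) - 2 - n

Adding the polynomials and combining like terms:
(1 + 4*n + n^2*(-4)) + (-3 + n*(-5) + n^2*(-1))
= n^2*(-5) - 2 - n
b) n^2*(-5) - 2 - n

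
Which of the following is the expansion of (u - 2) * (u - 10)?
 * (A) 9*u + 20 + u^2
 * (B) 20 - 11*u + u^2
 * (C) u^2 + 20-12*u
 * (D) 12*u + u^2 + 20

Expanding (u - 2) * (u - 10):
= u^2 + 20-12*u
C) u^2 + 20-12*u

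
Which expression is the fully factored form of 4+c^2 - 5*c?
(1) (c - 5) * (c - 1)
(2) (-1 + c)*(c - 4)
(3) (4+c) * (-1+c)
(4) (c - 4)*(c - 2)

We need to factor 4+c^2 - 5*c.
The factored form is (-1 + c)*(c - 4).
2) (-1 + c)*(c - 4)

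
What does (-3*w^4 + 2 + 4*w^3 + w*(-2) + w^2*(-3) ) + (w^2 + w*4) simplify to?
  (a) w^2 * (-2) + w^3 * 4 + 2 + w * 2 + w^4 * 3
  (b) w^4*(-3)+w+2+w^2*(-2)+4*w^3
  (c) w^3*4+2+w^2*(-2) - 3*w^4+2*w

Adding the polynomials and combining like terms:
(-3*w^4 + 2 + 4*w^3 + w*(-2) + w^2*(-3)) + (w^2 + w*4)
= w^3*4+2+w^2*(-2) - 3*w^4+2*w
c) w^3*4+2+w^2*(-2) - 3*w^4+2*w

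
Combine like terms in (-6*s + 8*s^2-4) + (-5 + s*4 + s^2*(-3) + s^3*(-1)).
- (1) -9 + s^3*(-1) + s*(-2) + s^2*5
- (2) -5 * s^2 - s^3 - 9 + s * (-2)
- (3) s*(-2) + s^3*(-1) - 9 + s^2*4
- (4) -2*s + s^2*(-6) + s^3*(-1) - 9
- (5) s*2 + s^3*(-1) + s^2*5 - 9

Adding the polynomials and combining like terms:
(-6*s + 8*s^2 - 4) + (-5 + s*4 + s^2*(-3) + s^3*(-1))
= -9 + s^3*(-1) + s*(-2) + s^2*5
1) -9 + s^3*(-1) + s*(-2) + s^2*5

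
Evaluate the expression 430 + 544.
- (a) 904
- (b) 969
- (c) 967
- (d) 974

430 + 544 = 974
d) 974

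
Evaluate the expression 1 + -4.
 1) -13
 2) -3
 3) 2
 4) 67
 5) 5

1 + -4 = -3
2) -3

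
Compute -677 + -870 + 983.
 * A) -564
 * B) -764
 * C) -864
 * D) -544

First: -677 + -870 = -1547
Then: -1547 + 983 = -564
A) -564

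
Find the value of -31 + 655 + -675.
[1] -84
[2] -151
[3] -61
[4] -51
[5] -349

First: -31 + 655 = 624
Then: 624 + -675 = -51
4) -51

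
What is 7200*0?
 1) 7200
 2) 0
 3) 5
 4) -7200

7200 * 0 = 0
2) 0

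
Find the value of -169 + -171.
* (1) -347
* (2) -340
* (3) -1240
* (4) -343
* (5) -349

-169 + -171 = -340
2) -340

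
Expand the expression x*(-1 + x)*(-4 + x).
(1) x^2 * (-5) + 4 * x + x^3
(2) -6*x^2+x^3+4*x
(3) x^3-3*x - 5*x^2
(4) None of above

Expanding x*(-1 + x)*(-4 + x):
= x^2 * (-5) + 4 * x + x^3
1) x^2 * (-5) + 4 * x + x^3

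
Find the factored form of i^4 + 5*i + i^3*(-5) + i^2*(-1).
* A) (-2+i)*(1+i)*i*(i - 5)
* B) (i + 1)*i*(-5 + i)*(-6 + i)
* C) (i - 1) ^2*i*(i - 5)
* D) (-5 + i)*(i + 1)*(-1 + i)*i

We need to factor i^4 + 5*i + i^3*(-5) + i^2*(-1).
The factored form is (-5 + i)*(i + 1)*(-1 + i)*i.
D) (-5 + i)*(i + 1)*(-1 + i)*i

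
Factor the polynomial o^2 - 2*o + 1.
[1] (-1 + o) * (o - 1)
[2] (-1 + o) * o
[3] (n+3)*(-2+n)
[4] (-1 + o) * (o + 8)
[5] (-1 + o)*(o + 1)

We need to factor o^2 - 2*o + 1.
The factored form is (-1 + o) * (o - 1).
1) (-1 + o) * (o - 1)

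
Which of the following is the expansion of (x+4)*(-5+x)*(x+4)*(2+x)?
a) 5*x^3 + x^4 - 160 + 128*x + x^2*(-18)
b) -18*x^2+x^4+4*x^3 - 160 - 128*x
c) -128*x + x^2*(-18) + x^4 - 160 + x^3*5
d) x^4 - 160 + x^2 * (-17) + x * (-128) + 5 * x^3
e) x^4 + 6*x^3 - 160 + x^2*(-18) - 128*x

Expanding (x+4)*(-5+x)*(x+4)*(2+x):
= -128*x + x^2*(-18) + x^4 - 160 + x^3*5
c) -128*x + x^2*(-18) + x^4 - 160 + x^3*5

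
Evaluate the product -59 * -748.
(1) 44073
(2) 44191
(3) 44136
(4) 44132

-59 * -748 = 44132
4) 44132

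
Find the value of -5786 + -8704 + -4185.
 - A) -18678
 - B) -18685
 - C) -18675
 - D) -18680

First: -5786 + -8704 = -14490
Then: -14490 + -4185 = -18675
C) -18675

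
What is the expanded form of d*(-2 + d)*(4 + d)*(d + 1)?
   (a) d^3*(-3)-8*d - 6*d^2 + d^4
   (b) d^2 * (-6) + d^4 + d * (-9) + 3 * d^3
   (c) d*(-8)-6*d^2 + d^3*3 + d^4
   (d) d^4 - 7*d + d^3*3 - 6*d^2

Expanding d*(-2 + d)*(4 + d)*(d + 1):
= d*(-8)-6*d^2 + d^3*3 + d^4
c) d*(-8)-6*d^2 + d^3*3 + d^4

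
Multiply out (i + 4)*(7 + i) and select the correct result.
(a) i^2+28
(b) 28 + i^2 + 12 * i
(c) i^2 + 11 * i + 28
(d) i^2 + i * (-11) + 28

Expanding (i + 4)*(7 + i):
= i^2 + 11 * i + 28
c) i^2 + 11 * i + 28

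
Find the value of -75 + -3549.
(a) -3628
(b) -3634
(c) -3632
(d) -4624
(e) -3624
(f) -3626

-75 + -3549 = -3624
e) -3624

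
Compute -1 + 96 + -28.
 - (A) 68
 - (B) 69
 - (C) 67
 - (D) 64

First: -1 + 96 = 95
Then: 95 + -28 = 67
C) 67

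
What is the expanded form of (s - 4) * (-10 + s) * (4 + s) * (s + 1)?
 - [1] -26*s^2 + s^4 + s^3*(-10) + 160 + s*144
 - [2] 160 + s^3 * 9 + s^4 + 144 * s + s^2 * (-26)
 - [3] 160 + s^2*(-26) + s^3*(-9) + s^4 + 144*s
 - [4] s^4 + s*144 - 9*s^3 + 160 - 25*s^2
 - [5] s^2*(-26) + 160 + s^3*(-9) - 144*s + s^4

Expanding (s - 4) * (-10 + s) * (4 + s) * (s + 1):
= 160 + s^2*(-26) + s^3*(-9) + s^4 + 144*s
3) 160 + s^2*(-26) + s^3*(-9) + s^4 + 144*s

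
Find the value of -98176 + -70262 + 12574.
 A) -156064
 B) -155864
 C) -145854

First: -98176 + -70262 = -168438
Then: -168438 + 12574 = -155864
B) -155864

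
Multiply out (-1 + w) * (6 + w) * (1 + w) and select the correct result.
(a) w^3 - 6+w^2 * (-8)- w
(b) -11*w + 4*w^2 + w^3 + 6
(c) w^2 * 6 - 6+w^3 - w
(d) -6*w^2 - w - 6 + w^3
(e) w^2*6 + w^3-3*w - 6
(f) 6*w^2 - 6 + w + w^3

Expanding (-1 + w) * (6 + w) * (1 + w):
= w^2 * 6 - 6+w^3 - w
c) w^2 * 6 - 6+w^3 - w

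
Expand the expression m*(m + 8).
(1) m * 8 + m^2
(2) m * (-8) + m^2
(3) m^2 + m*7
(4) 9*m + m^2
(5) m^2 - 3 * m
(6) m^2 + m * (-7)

Expanding m*(m + 8):
= m * 8 + m^2
1) m * 8 + m^2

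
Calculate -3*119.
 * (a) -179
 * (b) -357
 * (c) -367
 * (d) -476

-3 * 119 = -357
b) -357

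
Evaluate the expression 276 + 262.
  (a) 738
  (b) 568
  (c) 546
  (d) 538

276 + 262 = 538
d) 538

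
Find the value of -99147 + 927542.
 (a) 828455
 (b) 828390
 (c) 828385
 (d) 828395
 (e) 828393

-99147 + 927542 = 828395
d) 828395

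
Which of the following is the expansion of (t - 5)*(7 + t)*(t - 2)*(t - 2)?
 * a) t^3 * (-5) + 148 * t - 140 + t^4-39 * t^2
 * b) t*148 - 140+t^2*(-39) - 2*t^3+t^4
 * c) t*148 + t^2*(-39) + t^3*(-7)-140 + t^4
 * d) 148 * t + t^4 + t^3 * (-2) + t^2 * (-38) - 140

Expanding (t - 5)*(7 + t)*(t - 2)*(t - 2):
= t*148 - 140+t^2*(-39) - 2*t^3+t^4
b) t*148 - 140+t^2*(-39) - 2*t^3+t^4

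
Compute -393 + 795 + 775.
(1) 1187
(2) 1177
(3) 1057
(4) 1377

First: -393 + 795 = 402
Then: 402 + 775 = 1177
2) 1177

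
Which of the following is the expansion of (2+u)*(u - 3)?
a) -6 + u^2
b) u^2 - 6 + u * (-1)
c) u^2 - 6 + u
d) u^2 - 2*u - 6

Expanding (2+u)*(u - 3):
= u^2 - 6 + u * (-1)
b) u^2 - 6 + u * (-1)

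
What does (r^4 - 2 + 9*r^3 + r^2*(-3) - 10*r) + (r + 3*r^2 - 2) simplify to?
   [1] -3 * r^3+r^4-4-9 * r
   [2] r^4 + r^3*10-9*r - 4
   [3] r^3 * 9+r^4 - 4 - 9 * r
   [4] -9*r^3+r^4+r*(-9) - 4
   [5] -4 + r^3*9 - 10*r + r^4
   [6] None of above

Adding the polynomials and combining like terms:
(r^4 - 2 + 9*r^3 + r^2*(-3) - 10*r) + (r + 3*r^2 - 2)
= r^3 * 9+r^4 - 4 - 9 * r
3) r^3 * 9+r^4 - 4 - 9 * r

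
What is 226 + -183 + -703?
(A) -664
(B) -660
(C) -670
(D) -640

First: 226 + -183 = 43
Then: 43 + -703 = -660
B) -660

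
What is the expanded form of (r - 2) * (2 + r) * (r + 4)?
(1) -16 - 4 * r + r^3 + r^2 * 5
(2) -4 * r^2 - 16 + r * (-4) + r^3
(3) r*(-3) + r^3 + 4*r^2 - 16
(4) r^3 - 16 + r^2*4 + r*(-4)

Expanding (r - 2) * (2 + r) * (r + 4):
= r^3 - 16 + r^2*4 + r*(-4)
4) r^3 - 16 + r^2*4 + r*(-4)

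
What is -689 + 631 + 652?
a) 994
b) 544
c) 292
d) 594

First: -689 + 631 = -58
Then: -58 + 652 = 594
d) 594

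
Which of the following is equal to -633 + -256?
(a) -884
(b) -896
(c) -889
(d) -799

-633 + -256 = -889
c) -889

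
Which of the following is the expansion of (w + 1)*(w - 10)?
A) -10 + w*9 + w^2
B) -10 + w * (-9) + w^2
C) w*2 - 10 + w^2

Expanding (w + 1)*(w - 10):
= -10 + w * (-9) + w^2
B) -10 + w * (-9) + w^2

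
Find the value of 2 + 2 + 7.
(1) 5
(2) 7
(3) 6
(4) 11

First: 2 + 2 = 4
Then: 4 + 7 = 11
4) 11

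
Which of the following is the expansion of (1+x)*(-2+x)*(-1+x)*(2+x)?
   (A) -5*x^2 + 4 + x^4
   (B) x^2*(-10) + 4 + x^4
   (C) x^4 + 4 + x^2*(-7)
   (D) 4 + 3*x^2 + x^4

Expanding (1+x)*(-2+x)*(-1+x)*(2+x):
= -5*x^2 + 4 + x^4
A) -5*x^2 + 4 + x^4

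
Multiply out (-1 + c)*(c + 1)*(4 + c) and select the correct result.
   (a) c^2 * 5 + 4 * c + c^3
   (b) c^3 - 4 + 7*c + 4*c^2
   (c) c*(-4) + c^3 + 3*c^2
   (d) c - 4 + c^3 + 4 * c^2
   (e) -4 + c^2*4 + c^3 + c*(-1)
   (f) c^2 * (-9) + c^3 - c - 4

Expanding (-1 + c)*(c + 1)*(4 + c):
= -4 + c^2*4 + c^3 + c*(-1)
e) -4 + c^2*4 + c^3 + c*(-1)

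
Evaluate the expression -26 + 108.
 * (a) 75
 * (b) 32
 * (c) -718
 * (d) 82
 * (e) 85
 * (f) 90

-26 + 108 = 82
d) 82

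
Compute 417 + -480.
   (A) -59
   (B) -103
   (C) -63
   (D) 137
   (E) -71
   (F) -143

417 + -480 = -63
C) -63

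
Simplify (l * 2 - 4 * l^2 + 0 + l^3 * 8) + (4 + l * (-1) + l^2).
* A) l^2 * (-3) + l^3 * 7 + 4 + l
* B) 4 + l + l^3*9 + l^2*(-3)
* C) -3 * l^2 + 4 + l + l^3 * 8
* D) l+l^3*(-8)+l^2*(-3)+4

Adding the polynomials and combining like terms:
(l*2 - 4*l^2 + 0 + l^3*8) + (4 + l*(-1) + l^2)
= -3 * l^2 + 4 + l + l^3 * 8
C) -3 * l^2 + 4 + l + l^3 * 8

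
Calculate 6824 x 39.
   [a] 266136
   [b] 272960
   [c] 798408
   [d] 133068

6824 * 39 = 266136
a) 266136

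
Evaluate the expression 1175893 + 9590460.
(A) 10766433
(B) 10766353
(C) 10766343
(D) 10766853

1175893 + 9590460 = 10766353
B) 10766353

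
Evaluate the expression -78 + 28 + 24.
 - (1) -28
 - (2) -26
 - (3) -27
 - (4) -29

First: -78 + 28 = -50
Then: -50 + 24 = -26
2) -26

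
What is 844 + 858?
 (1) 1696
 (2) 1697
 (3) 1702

844 + 858 = 1702
3) 1702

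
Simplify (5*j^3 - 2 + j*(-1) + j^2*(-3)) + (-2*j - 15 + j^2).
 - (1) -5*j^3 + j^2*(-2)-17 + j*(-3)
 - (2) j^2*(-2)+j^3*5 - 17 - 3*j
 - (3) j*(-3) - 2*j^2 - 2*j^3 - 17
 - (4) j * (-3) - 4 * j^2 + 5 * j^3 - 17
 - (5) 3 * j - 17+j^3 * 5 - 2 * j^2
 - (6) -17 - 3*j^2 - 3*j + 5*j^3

Adding the polynomials and combining like terms:
(5*j^3 - 2 + j*(-1) + j^2*(-3)) + (-2*j - 15 + j^2)
= j^2*(-2)+j^3*5 - 17 - 3*j
2) j^2*(-2)+j^3*5 - 17 - 3*j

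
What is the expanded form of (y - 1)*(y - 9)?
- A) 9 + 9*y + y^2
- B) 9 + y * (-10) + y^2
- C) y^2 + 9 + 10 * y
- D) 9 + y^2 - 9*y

Expanding (y - 1)*(y - 9):
= 9 + y * (-10) + y^2
B) 9 + y * (-10) + y^2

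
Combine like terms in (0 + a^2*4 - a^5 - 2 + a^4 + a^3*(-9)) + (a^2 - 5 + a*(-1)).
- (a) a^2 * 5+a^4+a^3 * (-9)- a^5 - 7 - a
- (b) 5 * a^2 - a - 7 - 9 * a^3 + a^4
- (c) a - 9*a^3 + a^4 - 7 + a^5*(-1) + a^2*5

Adding the polynomials and combining like terms:
(0 + a^2*4 - a^5 - 2 + a^4 + a^3*(-9)) + (a^2 - 5 + a*(-1))
= a^2 * 5+a^4+a^3 * (-9)- a^5 - 7 - a
a) a^2 * 5+a^4+a^3 * (-9)- a^5 - 7 - a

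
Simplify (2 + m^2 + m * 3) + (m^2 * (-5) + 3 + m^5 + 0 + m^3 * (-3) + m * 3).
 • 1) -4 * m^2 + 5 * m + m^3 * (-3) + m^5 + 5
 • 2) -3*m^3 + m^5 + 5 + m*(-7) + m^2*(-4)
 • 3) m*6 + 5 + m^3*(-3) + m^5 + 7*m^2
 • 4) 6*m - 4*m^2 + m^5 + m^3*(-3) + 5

Adding the polynomials and combining like terms:
(2 + m^2 + m*3) + (m^2*(-5) + 3 + m^5 + 0 + m^3*(-3) + m*3)
= 6*m - 4*m^2 + m^5 + m^3*(-3) + 5
4) 6*m - 4*m^2 + m^5 + m^3*(-3) + 5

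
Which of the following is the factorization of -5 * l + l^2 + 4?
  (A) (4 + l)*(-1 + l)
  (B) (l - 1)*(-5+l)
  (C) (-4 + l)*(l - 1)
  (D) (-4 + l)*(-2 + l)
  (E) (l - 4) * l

We need to factor -5 * l + l^2 + 4.
The factored form is (-4 + l)*(l - 1).
C) (-4 + l)*(l - 1)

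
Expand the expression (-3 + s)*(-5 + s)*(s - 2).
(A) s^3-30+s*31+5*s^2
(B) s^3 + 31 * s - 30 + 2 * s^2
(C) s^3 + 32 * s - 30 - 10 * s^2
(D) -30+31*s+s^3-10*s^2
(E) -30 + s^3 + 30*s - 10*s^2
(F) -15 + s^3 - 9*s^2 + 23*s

Expanding (-3 + s)*(-5 + s)*(s - 2):
= -30+31*s+s^3-10*s^2
D) -30+31*s+s^3-10*s^2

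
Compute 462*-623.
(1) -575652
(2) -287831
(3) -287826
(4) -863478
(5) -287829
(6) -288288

462 * -623 = -287826
3) -287826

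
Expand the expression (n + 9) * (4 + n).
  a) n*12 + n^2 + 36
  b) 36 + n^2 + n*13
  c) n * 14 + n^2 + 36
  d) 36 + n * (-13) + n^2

Expanding (n + 9) * (4 + n):
= 36 + n^2 + n*13
b) 36 + n^2 + n*13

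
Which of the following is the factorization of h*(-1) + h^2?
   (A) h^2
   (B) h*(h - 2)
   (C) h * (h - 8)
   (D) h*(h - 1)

We need to factor h*(-1) + h^2.
The factored form is h*(h - 1).
D) h*(h - 1)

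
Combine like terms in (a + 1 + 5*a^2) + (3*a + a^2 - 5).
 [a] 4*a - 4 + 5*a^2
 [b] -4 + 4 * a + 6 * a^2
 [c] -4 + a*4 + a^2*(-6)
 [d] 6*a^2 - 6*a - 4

Adding the polynomials and combining like terms:
(a + 1 + 5*a^2) + (3*a + a^2 - 5)
= -4 + 4 * a + 6 * a^2
b) -4 + 4 * a + 6 * a^2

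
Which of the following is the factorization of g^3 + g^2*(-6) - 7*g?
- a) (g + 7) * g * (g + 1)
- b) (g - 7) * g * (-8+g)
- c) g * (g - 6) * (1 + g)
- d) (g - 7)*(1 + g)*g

We need to factor g^3 + g^2*(-6) - 7*g.
The factored form is (g - 7)*(1 + g)*g.
d) (g - 7)*(1 + g)*g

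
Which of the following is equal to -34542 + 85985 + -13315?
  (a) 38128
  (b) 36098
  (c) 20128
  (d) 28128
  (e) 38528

First: -34542 + 85985 = 51443
Then: 51443 + -13315 = 38128
a) 38128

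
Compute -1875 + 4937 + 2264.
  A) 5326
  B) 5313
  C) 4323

First: -1875 + 4937 = 3062
Then: 3062 + 2264 = 5326
A) 5326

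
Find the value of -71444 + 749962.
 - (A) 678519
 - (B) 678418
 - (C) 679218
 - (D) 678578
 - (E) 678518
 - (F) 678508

-71444 + 749962 = 678518
E) 678518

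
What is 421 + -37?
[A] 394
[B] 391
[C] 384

421 + -37 = 384
C) 384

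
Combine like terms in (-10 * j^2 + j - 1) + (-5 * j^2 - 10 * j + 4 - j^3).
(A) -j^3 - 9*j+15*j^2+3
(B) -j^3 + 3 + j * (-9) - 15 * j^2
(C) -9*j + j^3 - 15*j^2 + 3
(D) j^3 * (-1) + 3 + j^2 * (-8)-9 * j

Adding the polynomials and combining like terms:
(-10*j^2 + j - 1) + (-5*j^2 - 10*j + 4 - j^3)
= -j^3 + 3 + j * (-9) - 15 * j^2
B) -j^3 + 3 + j * (-9) - 15 * j^2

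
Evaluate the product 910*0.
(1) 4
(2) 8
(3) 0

910 * 0 = 0
3) 0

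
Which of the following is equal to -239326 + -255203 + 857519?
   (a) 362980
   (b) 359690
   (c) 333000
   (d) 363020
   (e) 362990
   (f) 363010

First: -239326 + -255203 = -494529
Then: -494529 + 857519 = 362990
e) 362990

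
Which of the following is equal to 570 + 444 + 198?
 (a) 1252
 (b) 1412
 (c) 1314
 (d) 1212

First: 570 + 444 = 1014
Then: 1014 + 198 = 1212
d) 1212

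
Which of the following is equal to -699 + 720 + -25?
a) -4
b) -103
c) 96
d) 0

First: -699 + 720 = 21
Then: 21 + -25 = -4
a) -4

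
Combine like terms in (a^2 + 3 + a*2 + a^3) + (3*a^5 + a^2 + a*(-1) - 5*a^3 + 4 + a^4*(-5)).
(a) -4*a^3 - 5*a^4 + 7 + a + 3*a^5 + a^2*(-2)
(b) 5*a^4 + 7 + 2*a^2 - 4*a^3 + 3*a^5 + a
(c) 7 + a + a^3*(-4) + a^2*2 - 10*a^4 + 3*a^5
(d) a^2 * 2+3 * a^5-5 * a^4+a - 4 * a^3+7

Adding the polynomials and combining like terms:
(a^2 + 3 + a*2 + a^3) + (3*a^5 + a^2 + a*(-1) - 5*a^3 + 4 + a^4*(-5))
= a^2 * 2+3 * a^5-5 * a^4+a - 4 * a^3+7
d) a^2 * 2+3 * a^5-5 * a^4+a - 4 * a^3+7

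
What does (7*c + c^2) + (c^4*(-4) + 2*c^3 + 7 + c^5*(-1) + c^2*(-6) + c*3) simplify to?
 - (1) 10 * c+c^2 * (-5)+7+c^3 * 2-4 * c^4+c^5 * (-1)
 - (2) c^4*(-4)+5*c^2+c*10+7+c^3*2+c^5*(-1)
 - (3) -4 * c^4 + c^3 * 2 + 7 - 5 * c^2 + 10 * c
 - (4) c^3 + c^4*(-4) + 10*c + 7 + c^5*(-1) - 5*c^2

Adding the polynomials and combining like terms:
(7*c + c^2) + (c^4*(-4) + 2*c^3 + 7 + c^5*(-1) + c^2*(-6) + c*3)
= 10 * c+c^2 * (-5)+7+c^3 * 2-4 * c^4+c^5 * (-1)
1) 10 * c+c^2 * (-5)+7+c^3 * 2-4 * c^4+c^5 * (-1)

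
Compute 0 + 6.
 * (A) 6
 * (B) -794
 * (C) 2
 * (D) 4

0 + 6 = 6
A) 6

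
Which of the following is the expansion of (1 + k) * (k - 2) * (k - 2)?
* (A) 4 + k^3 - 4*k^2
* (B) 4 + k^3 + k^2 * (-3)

Expanding (1 + k) * (k - 2) * (k - 2):
= 4 + k^3 + k^2 * (-3)
B) 4 + k^3 + k^2 * (-3)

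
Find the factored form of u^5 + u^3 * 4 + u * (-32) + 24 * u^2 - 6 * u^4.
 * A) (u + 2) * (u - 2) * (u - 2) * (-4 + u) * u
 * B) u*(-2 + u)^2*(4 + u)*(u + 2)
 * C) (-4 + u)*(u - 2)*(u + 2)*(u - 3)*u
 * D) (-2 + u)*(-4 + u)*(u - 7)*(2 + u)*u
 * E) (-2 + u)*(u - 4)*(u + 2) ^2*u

We need to factor u^5 + u^3 * 4 + u * (-32) + 24 * u^2 - 6 * u^4.
The factored form is (u + 2) * (u - 2) * (u - 2) * (-4 + u) * u.
A) (u + 2) * (u - 2) * (u - 2) * (-4 + u) * u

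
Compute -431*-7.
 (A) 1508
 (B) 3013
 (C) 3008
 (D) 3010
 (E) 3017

-431 * -7 = 3017
E) 3017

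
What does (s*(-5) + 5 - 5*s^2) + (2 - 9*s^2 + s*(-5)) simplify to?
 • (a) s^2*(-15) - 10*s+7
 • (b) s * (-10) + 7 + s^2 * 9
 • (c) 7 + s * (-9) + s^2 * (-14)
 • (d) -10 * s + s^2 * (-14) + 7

Adding the polynomials and combining like terms:
(s*(-5) + 5 - 5*s^2) + (2 - 9*s^2 + s*(-5))
= -10 * s + s^2 * (-14) + 7
d) -10 * s + s^2 * (-14) + 7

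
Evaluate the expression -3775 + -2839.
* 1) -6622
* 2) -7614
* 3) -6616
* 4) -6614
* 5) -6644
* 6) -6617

-3775 + -2839 = -6614
4) -6614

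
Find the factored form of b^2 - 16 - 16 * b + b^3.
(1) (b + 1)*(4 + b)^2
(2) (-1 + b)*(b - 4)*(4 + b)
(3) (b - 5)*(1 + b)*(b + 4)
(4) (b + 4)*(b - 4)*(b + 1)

We need to factor b^2 - 16 - 16 * b + b^3.
The factored form is (b + 4)*(b - 4)*(b + 1).
4) (b + 4)*(b - 4)*(b + 1)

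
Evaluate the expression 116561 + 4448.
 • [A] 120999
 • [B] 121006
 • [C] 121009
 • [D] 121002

116561 + 4448 = 121009
C) 121009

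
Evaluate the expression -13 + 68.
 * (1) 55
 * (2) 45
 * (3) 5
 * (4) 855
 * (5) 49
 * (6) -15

-13 + 68 = 55
1) 55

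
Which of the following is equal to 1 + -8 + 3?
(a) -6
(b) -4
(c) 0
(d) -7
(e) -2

First: 1 + -8 = -7
Then: -7 + 3 = -4
b) -4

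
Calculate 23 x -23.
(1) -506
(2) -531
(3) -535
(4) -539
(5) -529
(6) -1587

23 * -23 = -529
5) -529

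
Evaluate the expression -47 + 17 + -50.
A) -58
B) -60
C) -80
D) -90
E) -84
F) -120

First: -47 + 17 = -30
Then: -30 + -50 = -80
C) -80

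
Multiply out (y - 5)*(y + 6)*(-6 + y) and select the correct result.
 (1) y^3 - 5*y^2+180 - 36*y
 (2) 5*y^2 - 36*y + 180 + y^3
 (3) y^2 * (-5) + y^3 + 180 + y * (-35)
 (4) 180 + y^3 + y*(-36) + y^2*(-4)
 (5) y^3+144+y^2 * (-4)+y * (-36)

Expanding (y - 5)*(y + 6)*(-6 + y):
= y^3 - 5*y^2+180 - 36*y
1) y^3 - 5*y^2+180 - 36*y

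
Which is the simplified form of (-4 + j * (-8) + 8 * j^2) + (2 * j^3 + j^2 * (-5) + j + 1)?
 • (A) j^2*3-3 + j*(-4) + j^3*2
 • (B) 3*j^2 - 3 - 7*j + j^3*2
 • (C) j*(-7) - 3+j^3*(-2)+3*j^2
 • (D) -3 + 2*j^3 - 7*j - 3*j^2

Adding the polynomials and combining like terms:
(-4 + j*(-8) + 8*j^2) + (2*j^3 + j^2*(-5) + j + 1)
= 3*j^2 - 3 - 7*j + j^3*2
B) 3*j^2 - 3 - 7*j + j^3*2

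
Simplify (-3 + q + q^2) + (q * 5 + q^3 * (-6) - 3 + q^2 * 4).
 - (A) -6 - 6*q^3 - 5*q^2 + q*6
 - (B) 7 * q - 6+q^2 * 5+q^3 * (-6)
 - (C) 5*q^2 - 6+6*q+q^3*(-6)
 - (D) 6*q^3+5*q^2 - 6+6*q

Adding the polynomials and combining like terms:
(-3 + q + q^2) + (q*5 + q^3*(-6) - 3 + q^2*4)
= 5*q^2 - 6+6*q+q^3*(-6)
C) 5*q^2 - 6+6*q+q^3*(-6)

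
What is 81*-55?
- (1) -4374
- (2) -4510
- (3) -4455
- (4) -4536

81 * -55 = -4455
3) -4455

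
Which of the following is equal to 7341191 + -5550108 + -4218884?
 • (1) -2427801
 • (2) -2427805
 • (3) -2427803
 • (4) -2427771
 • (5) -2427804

First: 7341191 + -5550108 = 1791083
Then: 1791083 + -4218884 = -2427801
1) -2427801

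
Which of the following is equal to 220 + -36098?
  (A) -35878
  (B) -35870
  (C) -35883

220 + -36098 = -35878
A) -35878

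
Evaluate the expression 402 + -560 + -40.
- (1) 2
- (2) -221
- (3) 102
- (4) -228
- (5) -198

First: 402 + -560 = -158
Then: -158 + -40 = -198
5) -198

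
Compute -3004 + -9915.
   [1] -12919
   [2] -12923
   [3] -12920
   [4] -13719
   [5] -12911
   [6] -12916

-3004 + -9915 = -12919
1) -12919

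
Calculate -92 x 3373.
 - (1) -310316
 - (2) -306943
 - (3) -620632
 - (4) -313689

-92 * 3373 = -310316
1) -310316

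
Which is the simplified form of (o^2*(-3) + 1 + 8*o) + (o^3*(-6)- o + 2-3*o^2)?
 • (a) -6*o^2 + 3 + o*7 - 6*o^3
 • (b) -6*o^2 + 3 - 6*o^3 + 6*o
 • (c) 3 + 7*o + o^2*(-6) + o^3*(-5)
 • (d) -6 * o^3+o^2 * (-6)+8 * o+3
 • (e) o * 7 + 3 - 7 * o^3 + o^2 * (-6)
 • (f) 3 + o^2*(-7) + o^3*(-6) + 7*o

Adding the polynomials and combining like terms:
(o^2*(-3) + 1 + 8*o) + (o^3*(-6) - o + 2 - 3*o^2)
= -6*o^2 + 3 + o*7 - 6*o^3
a) -6*o^2 + 3 + o*7 - 6*o^3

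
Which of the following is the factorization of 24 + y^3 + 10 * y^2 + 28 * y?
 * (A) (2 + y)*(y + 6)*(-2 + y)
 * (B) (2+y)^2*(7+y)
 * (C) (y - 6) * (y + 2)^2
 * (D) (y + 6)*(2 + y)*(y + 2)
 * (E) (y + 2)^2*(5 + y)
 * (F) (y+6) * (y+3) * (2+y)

We need to factor 24 + y^3 + 10 * y^2 + 28 * y.
The factored form is (y + 6)*(2 + y)*(y + 2).
D) (y + 6)*(2 + y)*(y + 2)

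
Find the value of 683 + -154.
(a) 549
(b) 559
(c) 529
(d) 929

683 + -154 = 529
c) 529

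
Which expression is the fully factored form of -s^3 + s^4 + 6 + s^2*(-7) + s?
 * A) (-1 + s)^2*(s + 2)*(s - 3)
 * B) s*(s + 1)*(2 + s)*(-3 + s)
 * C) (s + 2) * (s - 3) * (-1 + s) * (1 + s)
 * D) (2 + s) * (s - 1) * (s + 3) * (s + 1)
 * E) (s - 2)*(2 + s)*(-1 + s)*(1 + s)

We need to factor -s^3 + s^4 + 6 + s^2*(-7) + s.
The factored form is (s + 2) * (s - 3) * (-1 + s) * (1 + s).
C) (s + 2) * (s - 3) * (-1 + s) * (1 + s)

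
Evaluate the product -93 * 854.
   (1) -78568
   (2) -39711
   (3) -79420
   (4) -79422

-93 * 854 = -79422
4) -79422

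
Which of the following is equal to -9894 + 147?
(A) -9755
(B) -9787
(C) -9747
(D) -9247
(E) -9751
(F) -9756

-9894 + 147 = -9747
C) -9747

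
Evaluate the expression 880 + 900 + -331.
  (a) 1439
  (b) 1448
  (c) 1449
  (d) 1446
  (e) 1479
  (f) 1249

First: 880 + 900 = 1780
Then: 1780 + -331 = 1449
c) 1449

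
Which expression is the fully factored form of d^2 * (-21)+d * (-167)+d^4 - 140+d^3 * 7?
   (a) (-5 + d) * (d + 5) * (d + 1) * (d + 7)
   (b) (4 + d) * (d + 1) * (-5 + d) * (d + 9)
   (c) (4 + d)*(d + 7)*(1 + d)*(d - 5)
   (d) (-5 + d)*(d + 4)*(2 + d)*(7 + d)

We need to factor d^2 * (-21)+d * (-167)+d^4 - 140+d^3 * 7.
The factored form is (4 + d)*(d + 7)*(1 + d)*(d - 5).
c) (4 + d)*(d + 7)*(1 + d)*(d - 5)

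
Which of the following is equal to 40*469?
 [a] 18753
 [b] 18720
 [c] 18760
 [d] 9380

40 * 469 = 18760
c) 18760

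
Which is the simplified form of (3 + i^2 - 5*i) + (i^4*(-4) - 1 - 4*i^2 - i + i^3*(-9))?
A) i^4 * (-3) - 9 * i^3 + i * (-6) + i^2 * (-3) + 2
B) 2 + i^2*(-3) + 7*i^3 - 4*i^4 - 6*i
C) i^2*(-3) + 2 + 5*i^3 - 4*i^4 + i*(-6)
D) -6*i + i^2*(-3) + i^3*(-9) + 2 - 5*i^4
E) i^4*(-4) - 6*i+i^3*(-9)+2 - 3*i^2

Adding the polynomials and combining like terms:
(3 + i^2 - 5*i) + (i^4*(-4) - 1 - 4*i^2 - i + i^3*(-9))
= i^4*(-4) - 6*i+i^3*(-9)+2 - 3*i^2
E) i^4*(-4) - 6*i+i^3*(-9)+2 - 3*i^2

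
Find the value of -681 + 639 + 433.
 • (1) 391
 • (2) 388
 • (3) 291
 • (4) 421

First: -681 + 639 = -42
Then: -42 + 433 = 391
1) 391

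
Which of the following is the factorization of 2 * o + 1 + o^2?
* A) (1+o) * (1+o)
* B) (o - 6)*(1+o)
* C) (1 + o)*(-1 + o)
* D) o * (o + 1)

We need to factor 2 * o + 1 + o^2.
The factored form is (1+o) * (1+o).
A) (1+o) * (1+o)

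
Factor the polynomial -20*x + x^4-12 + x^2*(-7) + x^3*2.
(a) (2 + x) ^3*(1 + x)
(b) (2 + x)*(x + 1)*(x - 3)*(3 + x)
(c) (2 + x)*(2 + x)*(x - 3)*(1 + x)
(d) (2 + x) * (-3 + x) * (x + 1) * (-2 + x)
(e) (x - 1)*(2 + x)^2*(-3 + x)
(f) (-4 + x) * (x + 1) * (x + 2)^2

We need to factor -20*x + x^4-12 + x^2*(-7) + x^3*2.
The factored form is (2 + x)*(2 + x)*(x - 3)*(1 + x).
c) (2 + x)*(2 + x)*(x - 3)*(1 + x)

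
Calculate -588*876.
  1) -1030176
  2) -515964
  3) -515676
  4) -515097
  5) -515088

-588 * 876 = -515088
5) -515088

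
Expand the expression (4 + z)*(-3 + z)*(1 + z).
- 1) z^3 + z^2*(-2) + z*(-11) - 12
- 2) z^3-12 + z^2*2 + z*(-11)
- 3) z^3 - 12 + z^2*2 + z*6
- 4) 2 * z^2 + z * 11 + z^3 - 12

Expanding (4 + z)*(-3 + z)*(1 + z):
= z^3-12 + z^2*2 + z*(-11)
2) z^3-12 + z^2*2 + z*(-11)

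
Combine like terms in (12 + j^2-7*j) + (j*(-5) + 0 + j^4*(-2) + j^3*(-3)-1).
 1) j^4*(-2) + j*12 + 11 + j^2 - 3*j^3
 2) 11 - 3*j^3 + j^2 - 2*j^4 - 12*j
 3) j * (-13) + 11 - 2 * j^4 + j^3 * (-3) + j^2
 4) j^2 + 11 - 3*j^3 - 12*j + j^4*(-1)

Adding the polynomials and combining like terms:
(12 + j^2 - 7*j) + (j*(-5) + 0 + j^4*(-2) + j^3*(-3) - 1)
= 11 - 3*j^3 + j^2 - 2*j^4 - 12*j
2) 11 - 3*j^3 + j^2 - 2*j^4 - 12*j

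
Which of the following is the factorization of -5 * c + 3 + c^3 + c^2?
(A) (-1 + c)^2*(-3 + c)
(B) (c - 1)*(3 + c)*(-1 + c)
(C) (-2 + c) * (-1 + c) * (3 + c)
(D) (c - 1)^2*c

We need to factor -5 * c + 3 + c^3 + c^2.
The factored form is (c - 1)*(3 + c)*(-1 + c).
B) (c - 1)*(3 + c)*(-1 + c)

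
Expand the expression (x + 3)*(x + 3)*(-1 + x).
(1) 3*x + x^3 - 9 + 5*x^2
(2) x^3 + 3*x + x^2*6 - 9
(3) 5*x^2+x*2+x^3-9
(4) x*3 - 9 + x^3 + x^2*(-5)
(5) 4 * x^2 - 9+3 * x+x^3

Expanding (x + 3)*(x + 3)*(-1 + x):
= 3*x + x^3 - 9 + 5*x^2
1) 3*x + x^3 - 9 + 5*x^2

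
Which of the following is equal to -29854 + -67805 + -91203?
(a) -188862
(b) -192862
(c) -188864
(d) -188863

First: -29854 + -67805 = -97659
Then: -97659 + -91203 = -188862
a) -188862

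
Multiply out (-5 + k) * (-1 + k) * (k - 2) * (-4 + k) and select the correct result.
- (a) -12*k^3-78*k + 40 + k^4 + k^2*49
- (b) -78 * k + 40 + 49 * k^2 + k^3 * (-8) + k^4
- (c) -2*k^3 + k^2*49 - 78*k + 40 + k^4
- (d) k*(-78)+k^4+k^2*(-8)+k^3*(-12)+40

Expanding (-5 + k) * (-1 + k) * (k - 2) * (-4 + k):
= -12*k^3-78*k + 40 + k^4 + k^2*49
a) -12*k^3-78*k + 40 + k^4 + k^2*49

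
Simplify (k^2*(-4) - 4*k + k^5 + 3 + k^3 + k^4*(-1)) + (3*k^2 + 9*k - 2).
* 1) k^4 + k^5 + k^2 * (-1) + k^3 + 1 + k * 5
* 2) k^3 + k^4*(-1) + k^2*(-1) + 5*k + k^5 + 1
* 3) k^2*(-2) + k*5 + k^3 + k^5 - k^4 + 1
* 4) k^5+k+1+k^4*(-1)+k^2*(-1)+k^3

Adding the polynomials and combining like terms:
(k^2*(-4) - 4*k + k^5 + 3 + k^3 + k^4*(-1)) + (3*k^2 + 9*k - 2)
= k^3 + k^4*(-1) + k^2*(-1) + 5*k + k^5 + 1
2) k^3 + k^4*(-1) + k^2*(-1) + 5*k + k^5 + 1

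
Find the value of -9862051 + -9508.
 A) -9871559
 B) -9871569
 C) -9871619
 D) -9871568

-9862051 + -9508 = -9871559
A) -9871559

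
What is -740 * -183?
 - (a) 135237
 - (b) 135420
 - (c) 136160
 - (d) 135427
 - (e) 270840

-740 * -183 = 135420
b) 135420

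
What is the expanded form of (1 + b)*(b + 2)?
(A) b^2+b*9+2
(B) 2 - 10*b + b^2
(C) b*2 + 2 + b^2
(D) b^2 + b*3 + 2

Expanding (1 + b)*(b + 2):
= b^2 + b*3 + 2
D) b^2 + b*3 + 2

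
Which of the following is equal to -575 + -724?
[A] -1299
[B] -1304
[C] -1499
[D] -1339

-575 + -724 = -1299
A) -1299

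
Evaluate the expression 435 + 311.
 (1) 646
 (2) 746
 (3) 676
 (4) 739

435 + 311 = 746
2) 746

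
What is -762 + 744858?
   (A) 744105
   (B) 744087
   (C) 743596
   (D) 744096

-762 + 744858 = 744096
D) 744096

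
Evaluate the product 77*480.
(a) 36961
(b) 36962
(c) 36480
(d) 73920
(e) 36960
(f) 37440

77 * 480 = 36960
e) 36960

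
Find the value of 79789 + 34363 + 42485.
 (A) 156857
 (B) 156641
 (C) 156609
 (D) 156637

First: 79789 + 34363 = 114152
Then: 114152 + 42485 = 156637
D) 156637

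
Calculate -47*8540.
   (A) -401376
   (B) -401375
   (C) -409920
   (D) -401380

-47 * 8540 = -401380
D) -401380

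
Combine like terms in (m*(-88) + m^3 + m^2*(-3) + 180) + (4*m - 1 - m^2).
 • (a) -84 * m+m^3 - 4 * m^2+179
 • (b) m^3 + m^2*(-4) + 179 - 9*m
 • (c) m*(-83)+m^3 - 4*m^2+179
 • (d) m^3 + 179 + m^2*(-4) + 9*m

Adding the polynomials and combining like terms:
(m*(-88) + m^3 + m^2*(-3) + 180) + (4*m - 1 - m^2)
= -84 * m+m^3 - 4 * m^2+179
a) -84 * m+m^3 - 4 * m^2+179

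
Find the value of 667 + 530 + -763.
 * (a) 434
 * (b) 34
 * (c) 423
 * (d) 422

First: 667 + 530 = 1197
Then: 1197 + -763 = 434
a) 434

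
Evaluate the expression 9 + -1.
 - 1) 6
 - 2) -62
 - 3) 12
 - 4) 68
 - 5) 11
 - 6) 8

9 + -1 = 8
6) 8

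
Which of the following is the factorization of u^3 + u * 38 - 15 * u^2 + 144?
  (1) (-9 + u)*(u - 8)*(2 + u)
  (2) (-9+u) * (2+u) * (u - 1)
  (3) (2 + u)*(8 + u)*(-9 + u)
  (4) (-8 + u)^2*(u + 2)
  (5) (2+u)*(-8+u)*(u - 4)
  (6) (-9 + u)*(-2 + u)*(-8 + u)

We need to factor u^3 + u * 38 - 15 * u^2 + 144.
The factored form is (-9 + u)*(u - 8)*(2 + u).
1) (-9 + u)*(u - 8)*(2 + u)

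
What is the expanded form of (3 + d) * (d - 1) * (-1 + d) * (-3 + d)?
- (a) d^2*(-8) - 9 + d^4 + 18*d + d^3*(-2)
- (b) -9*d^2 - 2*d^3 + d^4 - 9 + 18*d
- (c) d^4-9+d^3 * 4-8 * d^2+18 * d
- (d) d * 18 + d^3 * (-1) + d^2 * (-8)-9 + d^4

Expanding (3 + d) * (d - 1) * (-1 + d) * (-3 + d):
= d^2*(-8) - 9 + d^4 + 18*d + d^3*(-2)
a) d^2*(-8) - 9 + d^4 + 18*d + d^3*(-2)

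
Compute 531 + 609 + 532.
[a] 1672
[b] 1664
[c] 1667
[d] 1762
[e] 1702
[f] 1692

First: 531 + 609 = 1140
Then: 1140 + 532 = 1672
a) 1672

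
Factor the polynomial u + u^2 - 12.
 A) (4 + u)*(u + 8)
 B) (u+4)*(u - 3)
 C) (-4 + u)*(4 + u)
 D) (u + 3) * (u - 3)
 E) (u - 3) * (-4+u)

We need to factor u + u^2 - 12.
The factored form is (u+4)*(u - 3).
B) (u+4)*(u - 3)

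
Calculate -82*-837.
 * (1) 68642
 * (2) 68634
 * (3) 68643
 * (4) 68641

-82 * -837 = 68634
2) 68634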